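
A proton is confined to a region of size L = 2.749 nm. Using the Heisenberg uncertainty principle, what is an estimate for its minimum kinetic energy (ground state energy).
686.443 neV

Using the uncertainty principle to estimate ground state energy:

1. The position uncertainty is approximately the confinement size:
   Δx ≈ L = 2.749e-09 m

2. From ΔxΔp ≥ ℏ/2, the minimum momentum uncertainty is:
   Δp ≈ ℏ/(2L) = 1.918e-26 kg·m/s

3. The kinetic energy is approximately:
   KE ≈ (Δp)²/(2m) = (1.918e-26)²/(2 × 1.673e-27 kg)
   KE ≈ 1.100e-25 J = 686.443 neV

This is an order-of-magnitude estimate of the ground state energy.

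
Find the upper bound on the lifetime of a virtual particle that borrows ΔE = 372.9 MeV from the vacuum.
8.826 × 10^-25 s

Using the energy-time uncertainty principle:
ΔEΔt ≥ ℏ/2

For a virtual particle borrowing energy ΔE, the maximum lifetime is:
Δt_max = ℏ/(2ΔE)

Converting energy:
ΔE = 372.9 MeV = 5.975e-11 J

Δt_max = (1.055e-34 J·s) / (2 × 5.975e-11 J)
Δt_max = 8.826e-25 s = 8.826 × 10^-25 s

Virtual particles with higher borrowed energy exist for shorter times.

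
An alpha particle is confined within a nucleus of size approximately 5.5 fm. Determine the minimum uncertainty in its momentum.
9.587 × 10^-21 kg·m/s

Using the Heisenberg uncertainty principle:
ΔxΔp ≥ ℏ/2

With Δx ≈ L = 5.500e-15 m (the confinement size):
Δp_min = ℏ/(2Δx)
Δp_min = (1.055e-34 J·s) / (2 × 5.500e-15 m)
Δp_min = 9.587e-21 kg·m/s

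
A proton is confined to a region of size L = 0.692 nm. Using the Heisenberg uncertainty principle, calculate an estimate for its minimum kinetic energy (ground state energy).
10.833 μeV

Using the uncertainty principle to estimate ground state energy:

1. The position uncertainty is approximately the confinement size:
   Δx ≈ L = 6.920e-10 m

2. From ΔxΔp ≥ ℏ/2, the minimum momentum uncertainty is:
   Δp ≈ ℏ/(2L) = 7.620e-26 kg·m/s

3. The kinetic energy is approximately:
   KE ≈ (Δp)²/(2m) = (7.620e-26)²/(2 × 1.673e-27 kg)
   KE ≈ 1.736e-24 J = 10.833 μeV

This is an order-of-magnitude estimate of the ground state energy.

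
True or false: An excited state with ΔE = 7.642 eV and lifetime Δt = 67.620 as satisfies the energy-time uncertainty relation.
Yes, it satisfies the uncertainty relation.

Calculate the product ΔEΔt:
ΔE = 7.642 eV = 1.224e-18 J
ΔEΔt = (1.224e-18 J) × (6.762e-17 s)
ΔEΔt = 8.279e-35 J·s

Compare to the minimum allowed value ℏ/2:
ℏ/2 = 5.273e-35 J·s

Since ΔEΔt = 8.279e-35 J·s ≥ 5.273e-35 J·s = ℏ/2,
this satisfies the uncertainty relation.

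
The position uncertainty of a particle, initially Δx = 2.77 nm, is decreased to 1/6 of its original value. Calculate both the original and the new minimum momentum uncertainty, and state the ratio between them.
Original Δp_min = 1.904 × 10^-26 kg·m/s; new Δp'_min = 1.142 × 10^-25 kg·m/s; ratio Δp'_min/Δp_min = 6.

From the uncertainty principle ΔxΔp ≥ ℏ/2, the minimum momentum uncertainty is Δp_min = ℏ/(2Δx).

Original (Δx = 2.77 nm = 2.770e-09 m):
Δp_min = (1.055e-34 J·s)/(2 × 2.770e-09 m) = 1.904e-26 kg·m/s

When Δx → (1/6)Δx:
Δp'_min = ℏ/(2 × (1/6)Δx) = 6 × ℏ/(2Δx) = 6 × Δp_min
Δp'_min = 6 × 1.904e-26 kg·m/s = 1.142e-25 kg·m/s

Since Δp_min ∝ 1/Δx, when Δx is decreased to 1/6 of its original value, Δp_min increases to 6 times its original value.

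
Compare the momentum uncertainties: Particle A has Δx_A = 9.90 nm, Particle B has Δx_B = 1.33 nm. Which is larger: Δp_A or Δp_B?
Particle B has the larger minimum momentum uncertainty, by a factor of 7.44.

For each particle, the minimum momentum uncertainty is Δp_min = ℏ/(2Δx):

Particle A: Δp_A = ℏ/(2×9.900e-09 m) = 5.326e-27 kg·m/s
Particle B: Δp_B = ℏ/(2×1.330e-09 m) = 3.965e-26 kg·m/s

Ratio: Δp_B/Δp_A = 7.44

Since Δp_min ∝ 1/Δx, the particle with smaller position uncertainty (B) has larger momentum uncertainty.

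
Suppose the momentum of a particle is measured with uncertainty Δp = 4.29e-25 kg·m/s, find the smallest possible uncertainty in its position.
122.910 pm

Using the Heisenberg uncertainty principle:
ΔxΔp ≥ ℏ/2

The minimum uncertainty in position is:
Δx_min = ℏ/(2Δp)
Δx_min = (1.055e-34 J·s) / (2 × 4.290e-25 kg·m/s)
Δx_min = 1.229e-10 m = 122.910 pm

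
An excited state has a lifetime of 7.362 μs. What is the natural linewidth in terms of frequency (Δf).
10.809 kHz

Using the energy-time uncertainty principle and E = hf:
ΔEΔt ≥ ℏ/2
hΔf·Δt ≥ ℏ/2

The minimum frequency uncertainty is:
Δf = ℏ/(2hτ) = 1/(4πτ)
Δf = 1/(4π × 7.362e-06 s)
Δf = 1.081e+04 Hz = 10.809 kHz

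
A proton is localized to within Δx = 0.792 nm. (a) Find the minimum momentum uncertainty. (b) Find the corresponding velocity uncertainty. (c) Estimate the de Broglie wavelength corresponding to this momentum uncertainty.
(a) Δp_min = 6.658 × 10^-26 kg·m/s
(b) Δv_min = 39.804 m/s
(c) λ_dB = 9.953 nm

Step-by-step:

(a) From the uncertainty principle:
Δp_min = ℏ/(2Δx) = (1.055e-34 J·s)/(2 × 7.920e-10 m) = 6.658e-26 kg·m/s

(b) The velocity uncertainty:
Δv = Δp/m = (6.658e-26 kg·m/s)/(1.673e-27 kg) = 3.980e+01 m/s = 39.804 m/s

(c) The de Broglie wavelength for this momentum:
λ = h/p = (6.626e-34 J·s)/(6.658e-26 kg·m/s) = 9.953e-09 m = 9.953 nm

Note: The de Broglie wavelength is comparable to the localization size, as expected from wave-particle duality.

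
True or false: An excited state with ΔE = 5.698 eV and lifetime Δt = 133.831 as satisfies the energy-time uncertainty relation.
Yes, it satisfies the uncertainty relation.

Calculate the product ΔEΔt:
ΔE = 5.698 eV = 9.129e-19 J
ΔEΔt = (9.129e-19 J) × (1.338e-16 s)
ΔEΔt = 1.222e-34 J·s

Compare to the minimum allowed value ℏ/2:
ℏ/2 = 5.273e-35 J·s

Since ΔEΔt = 1.222e-34 J·s ≥ 5.273e-35 J·s = ℏ/2,
this satisfies the uncertainty relation.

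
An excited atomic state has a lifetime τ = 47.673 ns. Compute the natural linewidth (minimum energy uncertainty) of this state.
6.903 neV

Using the energy-time uncertainty principle:
ΔEΔt ≥ ℏ/2

The lifetime τ represents the time uncertainty Δt.
The natural linewidth (minimum energy uncertainty) is:

ΔE = ℏ/(2τ)
ΔE = (1.055e-34 J·s) / (2 × 4.767e-08 s)
ΔE = 1.106e-27 J = 6.903 neV

This natural linewidth limits the precision of spectroscopic measurements.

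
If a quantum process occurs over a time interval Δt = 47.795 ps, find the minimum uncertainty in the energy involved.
6.886 μeV

Using the energy-time uncertainty principle:
ΔEΔt ≥ ℏ/2

The minimum uncertainty in energy is:
ΔE_min = ℏ/(2Δt)
ΔE_min = (1.055e-34 J·s) / (2 × 4.780e-11 s)
ΔE_min = 1.103e-24 J = 6.886 μeV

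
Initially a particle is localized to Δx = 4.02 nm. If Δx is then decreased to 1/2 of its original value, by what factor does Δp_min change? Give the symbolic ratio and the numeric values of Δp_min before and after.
Original Δp_min = 1.312 × 10^-26 kg·m/s; new Δp'_min = 2.623 × 10^-26 kg·m/s; ratio Δp'_min/Δp_min = 2.

From the uncertainty principle ΔxΔp ≥ ℏ/2, the minimum momentum uncertainty is Δp_min = ℏ/(2Δx).

Original (Δx = 4.02 nm = 4.020e-09 m):
Δp_min = (1.055e-34 J·s)/(2 × 4.020e-09 m) = 1.312e-26 kg·m/s

When Δx → (1/2)Δx:
Δp'_min = ℏ/(2 × (1/2)Δx) = 2 × ℏ/(2Δx) = 2 × Δp_min
Δp'_min = 2 × 1.312e-26 kg·m/s = 2.623e-26 kg·m/s

Since Δp_min ∝ 1/Δx, when Δx is decreased to 1/2 of its original value, Δp_min increases to 2 times its original value.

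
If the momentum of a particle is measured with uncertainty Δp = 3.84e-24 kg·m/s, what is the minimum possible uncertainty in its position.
13.731 pm

Using the Heisenberg uncertainty principle:
ΔxΔp ≥ ℏ/2

The minimum uncertainty in position is:
Δx_min = ℏ/(2Δp)
Δx_min = (1.055e-34 J·s) / (2 × 3.840e-24 kg·m/s)
Δx_min = 1.373e-11 m = 13.731 pm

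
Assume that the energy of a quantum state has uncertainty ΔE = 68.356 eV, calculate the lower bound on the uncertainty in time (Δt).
4.815 as

Using the energy-time uncertainty principle:
ΔEΔt ≥ ℏ/2

The minimum uncertainty in time is:
Δt_min = ℏ/(2ΔE)
Δt_min = (1.055e-34 J·s) / (2 × 1.095e-17 J)
Δt_min = 4.815e-18 s = 4.815 as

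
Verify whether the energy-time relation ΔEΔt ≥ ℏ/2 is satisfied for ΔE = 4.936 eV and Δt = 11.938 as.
No, it violates the uncertainty relation.

Calculate the product ΔEΔt:
ΔE = 4.936 eV = 7.908e-19 J
ΔEΔt = (7.908e-19 J) × (1.194e-17 s)
ΔEΔt = 9.441e-36 J·s

Compare to the minimum allowed value ℏ/2:
ℏ/2 = 5.273e-35 J·s

Since ΔEΔt = 9.441e-36 J·s < 5.273e-35 J·s = ℏ/2,
this violates the uncertainty relation.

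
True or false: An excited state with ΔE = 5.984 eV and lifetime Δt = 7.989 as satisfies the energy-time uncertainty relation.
No, it violates the uncertainty relation.

Calculate the product ΔEΔt:
ΔE = 5.984 eV = 9.587e-19 J
ΔEΔt = (9.587e-19 J) × (7.989e-18 s)
ΔEΔt = 7.659e-36 J·s

Compare to the minimum allowed value ℏ/2:
ℏ/2 = 5.273e-35 J·s

Since ΔEΔt = 7.659e-36 J·s < 5.273e-35 J·s = ℏ/2,
this violates the uncertainty relation.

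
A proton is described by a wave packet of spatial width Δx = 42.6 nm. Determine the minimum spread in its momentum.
1.238 × 10^-27 kg·m/s

For a wave packet, the spatial width Δx and momentum spread Δp are related by the uncertainty principle:
ΔxΔp ≥ ℏ/2

The minimum momentum spread is:
Δp_min = ℏ/(2Δx)
Δp_min = (1.055e-34 J·s) / (2 × 4.260e-08 m)
Δp_min = 1.238e-27 kg·m/s

A wave packet cannot have both a well-defined position and well-defined momentum.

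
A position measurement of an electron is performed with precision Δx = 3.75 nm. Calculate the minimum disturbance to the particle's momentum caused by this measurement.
1.406 × 10^-26 kg·m/s

The uncertainty principle implies that measuring position disturbs momentum:
ΔxΔp ≥ ℏ/2

When we measure position with precision Δx, we necessarily introduce a momentum uncertainty:
Δp ≥ ℏ/(2Δx)
Δp_min = (1.055e-34 J·s) / (2 × 3.750e-09 m)
Δp_min = 1.406e-26 kg·m/s

The more precisely we measure position, the greater the momentum disturbance.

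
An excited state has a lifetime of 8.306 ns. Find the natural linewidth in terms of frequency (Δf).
9.581 MHz

Using the energy-time uncertainty principle and E = hf:
ΔEΔt ≥ ℏ/2
hΔf·Δt ≥ ℏ/2

The minimum frequency uncertainty is:
Δf = ℏ/(2hτ) = 1/(4πτ)
Δf = 1/(4π × 8.306e-09 s)
Δf = 9.581e+06 Hz = 9.581 MHz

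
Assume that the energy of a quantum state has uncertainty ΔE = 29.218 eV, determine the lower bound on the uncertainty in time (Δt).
11.264 as

Using the energy-time uncertainty principle:
ΔEΔt ≥ ℏ/2

The minimum uncertainty in time is:
Δt_min = ℏ/(2ΔE)
Δt_min = (1.055e-34 J·s) / (2 × 4.681e-18 J)
Δt_min = 1.126e-17 s = 11.264 as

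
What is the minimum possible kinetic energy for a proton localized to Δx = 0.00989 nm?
53.035 meV

Localizing a particle requires giving it sufficient momentum uncertainty:

1. From uncertainty principle: Δp ≥ ℏ/(2Δx)
   Δp_min = (1.055e-34 J·s) / (2 × 9.890e-12 m)
   Δp_min = 5.332e-24 kg·m/s

2. This momentum uncertainty corresponds to kinetic energy:
   KE ≈ (Δp)²/(2m) = (5.332e-24)²/(2 × 1.673e-27 kg)
   KE = 8.497e-21 J = 53.035 meV

Tighter localization requires more energy.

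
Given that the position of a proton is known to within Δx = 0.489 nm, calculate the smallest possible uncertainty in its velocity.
64.467 m/s

Using the Heisenberg uncertainty principle and Δp = mΔv:
ΔxΔp ≥ ℏ/2
Δx(mΔv) ≥ ℏ/2

The minimum uncertainty in velocity is:
Δv_min = ℏ/(2mΔx)
Δv_min = (1.055e-34 J·s) / (2 × 1.673e-27 kg × 4.890e-10 m)
Δv_min = 6.447e+01 m/s = 64.467 m/s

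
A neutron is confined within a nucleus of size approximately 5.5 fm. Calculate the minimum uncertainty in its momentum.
9.587 × 10^-21 kg·m/s

Using the Heisenberg uncertainty principle:
ΔxΔp ≥ ℏ/2

With Δx ≈ L = 5.500e-15 m (the confinement size):
Δp_min = ℏ/(2Δx)
Δp_min = (1.055e-34 J·s) / (2 × 5.500e-15 m)
Δp_min = 9.587e-21 kg·m/s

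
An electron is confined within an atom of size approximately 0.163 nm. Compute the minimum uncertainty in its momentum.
3.235 × 10^-25 kg·m/s

Using the Heisenberg uncertainty principle:
ΔxΔp ≥ ℏ/2

With Δx ≈ L = 1.630e-10 m (the confinement size):
Δp_min = ℏ/(2Δx)
Δp_min = (1.055e-34 J·s) / (2 × 1.630e-10 m)
Δp_min = 3.235e-25 kg·m/s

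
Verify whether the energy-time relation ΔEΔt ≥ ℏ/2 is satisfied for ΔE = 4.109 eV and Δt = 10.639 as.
No, it violates the uncertainty relation.

Calculate the product ΔEΔt:
ΔE = 4.109 eV = 6.583e-19 J
ΔEΔt = (6.583e-19 J) × (1.064e-17 s)
ΔEΔt = 7.004e-36 J·s

Compare to the minimum allowed value ℏ/2:
ℏ/2 = 5.273e-35 J·s

Since ΔEΔt = 7.004e-36 J·s < 5.273e-35 J·s = ℏ/2,
this violates the uncertainty relation.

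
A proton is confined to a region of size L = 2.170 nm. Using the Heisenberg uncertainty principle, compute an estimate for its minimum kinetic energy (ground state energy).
1.102 μeV

Using the uncertainty principle to estimate ground state energy:

1. The position uncertainty is approximately the confinement size:
   Δx ≈ L = 2.170e-09 m

2. From ΔxΔp ≥ ℏ/2, the minimum momentum uncertainty is:
   Δp ≈ ℏ/(2L) = 2.430e-26 kg·m/s

3. The kinetic energy is approximately:
   KE ≈ (Δp)²/(2m) = (2.430e-26)²/(2 × 1.673e-27 kg)
   KE ≈ 1.765e-25 J = 1.102 μeV

This is an order-of-magnitude estimate of the ground state energy.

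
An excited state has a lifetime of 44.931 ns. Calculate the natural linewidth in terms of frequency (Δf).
1.771 MHz

Using the energy-time uncertainty principle and E = hf:
ΔEΔt ≥ ℏ/2
hΔf·Δt ≥ ℏ/2

The minimum frequency uncertainty is:
Δf = ℏ/(2hτ) = 1/(4πτ)
Δf = 1/(4π × 4.493e-08 s)
Δf = 1.771e+06 Hz = 1.771 MHz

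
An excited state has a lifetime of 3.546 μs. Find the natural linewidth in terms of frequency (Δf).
22.441 kHz

Using the energy-time uncertainty principle and E = hf:
ΔEΔt ≥ ℏ/2
hΔf·Δt ≥ ℏ/2

The minimum frequency uncertainty is:
Δf = ℏ/(2hτ) = 1/(4πτ)
Δf = 1/(4π × 3.546e-06 s)
Δf = 2.244e+04 Hz = 22.441 kHz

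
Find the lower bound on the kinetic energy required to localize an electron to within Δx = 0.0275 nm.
12.595 eV

Localizing a particle requires giving it sufficient momentum uncertainty:

1. From uncertainty principle: Δp ≥ ℏ/(2Δx)
   Δp_min = (1.055e-34 J·s) / (2 × 2.750e-11 m)
   Δp_min = 1.917e-24 kg·m/s

2. This momentum uncertainty corresponds to kinetic energy:
   KE ≈ (Δp)²/(2m) = (1.917e-24)²/(2 × 9.109e-31 kg)
   KE = 2.018e-18 J = 12.595 eV

Tighter localization requires more energy.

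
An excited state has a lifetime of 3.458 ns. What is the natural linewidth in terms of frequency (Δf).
23.013 MHz

Using the energy-time uncertainty principle and E = hf:
ΔEΔt ≥ ℏ/2
hΔf·Δt ≥ ℏ/2

The minimum frequency uncertainty is:
Δf = ℏ/(2hτ) = 1/(4πτ)
Δf = 1/(4π × 3.458e-09 s)
Δf = 2.301e+07 Hz = 23.013 MHz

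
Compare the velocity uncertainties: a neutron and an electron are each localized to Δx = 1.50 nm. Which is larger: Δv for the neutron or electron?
The electron has the larger minimum velocity uncertainty, by a ratio of 1838.7.

For both particles, Δp_min = ℏ/(2Δx) = 3.515e-26 kg·m/s (same for both).

The velocity uncertainty is Δv = Δp/m:
- neutron: Δv = 3.515e-26 / 1.675e-27 = 2.099e+01 m/s = 20.987 m/s
- electron: Δv = 3.515e-26 / 9.109e-31 = 3.859e+04 m/s = 38.589 km/s

Ratio: 3.859e+04 / 2.099e+01 = 1838.7

The lighter particle has larger velocity uncertainty because Δv ∝ 1/m.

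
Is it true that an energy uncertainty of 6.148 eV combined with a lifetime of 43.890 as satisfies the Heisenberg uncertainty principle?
No, it violates the uncertainty relation.

Calculate the product ΔEΔt:
ΔE = 6.148 eV = 9.850e-19 J
ΔEΔt = (9.850e-19 J) × (4.389e-17 s)
ΔEΔt = 4.323e-35 J·s

Compare to the minimum allowed value ℏ/2:
ℏ/2 = 5.273e-35 J·s

Since ΔEΔt = 4.323e-35 J·s < 5.273e-35 J·s = ℏ/2,
this violates the uncertainty relation.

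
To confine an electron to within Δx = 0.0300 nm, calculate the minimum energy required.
10.583 eV

Localizing a particle requires giving it sufficient momentum uncertainty:

1. From uncertainty principle: Δp ≥ ℏ/(2Δx)
   Δp_min = (1.055e-34 J·s) / (2 × 3.000e-11 m)
   Δp_min = 1.758e-24 kg·m/s

2. This momentum uncertainty corresponds to kinetic energy:
   KE ≈ (Δp)²/(2m) = (1.758e-24)²/(2 × 9.109e-31 kg)
   KE = 1.696e-18 J = 10.583 eV

Tighter localization requires more energy.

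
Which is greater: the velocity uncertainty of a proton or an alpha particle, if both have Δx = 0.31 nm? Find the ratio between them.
The proton has the larger minimum velocity uncertainty, by a ratio of 4.0.

For both particles, Δp_min = ℏ/(2Δx) = 1.701e-25 kg·m/s (same for both).

The velocity uncertainty is Δv = Δp/m:
- proton: Δv = 1.701e-25 / 1.673e-27 = 1.017e+02 m/s = 101.692 m/s
- alpha particle: Δv = 1.701e-25 / 6.645e-27 = 2.560e+01 m/s = 25.598 m/s

Ratio: 1.017e+02 / 2.560e+01 = 4.0

The lighter particle has larger velocity uncertainty because Δv ∝ 1/m.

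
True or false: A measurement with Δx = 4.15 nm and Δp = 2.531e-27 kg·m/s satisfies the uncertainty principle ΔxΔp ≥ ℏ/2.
No, it violates the uncertainty principle (impossible measurement).

Calculate the product ΔxΔp:
ΔxΔp = (4.150e-09 m) × (2.531e-27 kg·m/s)
ΔxΔp = 1.050e-35 J·s

Compare to the minimum allowed value ℏ/2:
ℏ/2 = 5.273e-35 J·s

Since ΔxΔp = 1.050e-35 J·s < 5.273e-35 J·s = ℏ/2,
the measurement violates the uncertainty principle.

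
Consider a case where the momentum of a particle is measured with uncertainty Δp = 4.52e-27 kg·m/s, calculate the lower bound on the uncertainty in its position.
11.666 nm

Using the Heisenberg uncertainty principle:
ΔxΔp ≥ ℏ/2

The minimum uncertainty in position is:
Δx_min = ℏ/(2Δp)
Δx_min = (1.055e-34 J·s) / (2 × 4.520e-27 kg·m/s)
Δx_min = 1.167e-08 m = 11.666 nm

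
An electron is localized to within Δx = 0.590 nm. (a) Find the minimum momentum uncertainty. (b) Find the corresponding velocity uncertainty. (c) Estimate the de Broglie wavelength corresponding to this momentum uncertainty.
(a) Δp_min = 8.937 × 10^-26 kg·m/s
(b) Δv_min = 98.108 km/s
(c) λ_dB = 7.414 nm

Step-by-step:

(a) From the uncertainty principle:
Δp_min = ℏ/(2Δx) = (1.055e-34 J·s)/(2 × 5.900e-10 m) = 8.937e-26 kg·m/s

(b) The velocity uncertainty:
Δv = Δp/m = (8.937e-26 kg·m/s)/(9.109e-31 kg) = 9.811e+04 m/s = 98.108 km/s

(c) The de Broglie wavelength for this momentum:
λ = h/p = (6.626e-34 J·s)/(8.937e-26 kg·m/s) = 7.414e-09 m = 7.414 nm

Note: The de Broglie wavelength is comparable to the localization size, as expected from wave-particle duality.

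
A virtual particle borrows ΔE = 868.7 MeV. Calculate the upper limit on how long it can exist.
3.788 × 10^-25 s

Using the energy-time uncertainty principle:
ΔEΔt ≥ ℏ/2

For a virtual particle borrowing energy ΔE, the maximum lifetime is:
Δt_max = ℏ/(2ΔE)

Converting energy:
ΔE = 868.7 MeV = 1.392e-10 J

Δt_max = (1.055e-34 J·s) / (2 × 1.392e-10 J)
Δt_max = 3.788e-25 s = 3.788 × 10^-25 s

Virtual particles with higher borrowed energy exist for shorter times.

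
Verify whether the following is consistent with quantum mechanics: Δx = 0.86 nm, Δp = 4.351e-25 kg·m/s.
Yes, it satisfies the uncertainty principle.

Calculate the product ΔxΔp:
ΔxΔp = (8.600e-10 m) × (4.351e-25 kg·m/s)
ΔxΔp = 3.742e-34 J·s

Compare to the minimum allowed value ℏ/2:
ℏ/2 = 5.273e-35 J·s

Since ΔxΔp = 3.742e-34 J·s ≥ 5.273e-35 J·s = ℏ/2,
the measurement satisfies the uncertainty principle.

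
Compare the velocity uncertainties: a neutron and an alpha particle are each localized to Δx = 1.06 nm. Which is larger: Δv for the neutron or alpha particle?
The neutron has the larger minimum velocity uncertainty, by a ratio of 4.0.

For both particles, Δp_min = ℏ/(2Δx) = 4.974e-26 kg·m/s (same for both).

The velocity uncertainty is Δv = Δp/m:
- neutron: Δv = 4.974e-26 / 1.675e-27 = 2.970e+01 m/s = 29.699 m/s
- alpha particle: Δv = 4.974e-26 / 6.645e-27 = 7.486e+00 m/s = 7.486 m/s

Ratio: 2.970e+01 / 7.486e+00 = 4.0

The lighter particle has larger velocity uncertainty because Δv ∝ 1/m.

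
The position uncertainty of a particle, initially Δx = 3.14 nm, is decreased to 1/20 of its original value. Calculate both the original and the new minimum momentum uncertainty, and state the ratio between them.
Original Δp_min = 1.679 × 10^-26 kg·m/s; new Δp'_min = 3.359 × 10^-25 kg·m/s; ratio Δp'_min/Δp_min = 20.

From the uncertainty principle ΔxΔp ≥ ℏ/2, the minimum momentum uncertainty is Δp_min = ℏ/(2Δx).

Original (Δx = 3.14 nm = 3.140e-09 m):
Δp_min = (1.055e-34 J·s)/(2 × 3.140e-09 m) = 1.679e-26 kg·m/s

When Δx → (1/20)Δx:
Δp'_min = ℏ/(2 × (1/20)Δx) = 20 × ℏ/(2Δx) = 20 × Δp_min
Δp'_min = 20 × 1.679e-26 kg·m/s = 3.359e-25 kg·m/s

Since Δp_min ∝ 1/Δx, when Δx is decreased to 1/20 of its original value, Δp_min increases to 20 times its original value.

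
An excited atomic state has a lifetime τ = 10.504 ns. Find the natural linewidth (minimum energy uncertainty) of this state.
31.331 neV

Using the energy-time uncertainty principle:
ΔEΔt ≥ ℏ/2

The lifetime τ represents the time uncertainty Δt.
The natural linewidth (minimum energy uncertainty) is:

ΔE = ℏ/(2τ)
ΔE = (1.055e-34 J·s) / (2 × 1.050e-08 s)
ΔE = 5.020e-27 J = 31.331 neV

This natural linewidth limits the precision of spectroscopic measurements.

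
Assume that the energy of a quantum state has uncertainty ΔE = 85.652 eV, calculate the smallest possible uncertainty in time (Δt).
3.842 as

Using the energy-time uncertainty principle:
ΔEΔt ≥ ℏ/2

The minimum uncertainty in time is:
Δt_min = ℏ/(2ΔE)
Δt_min = (1.055e-34 J·s) / (2 × 1.372e-17 J)
Δt_min = 3.842e-18 s = 3.842 as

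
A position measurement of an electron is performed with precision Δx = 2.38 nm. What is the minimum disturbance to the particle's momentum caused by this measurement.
2.215 × 10^-26 kg·m/s

The uncertainty principle implies that measuring position disturbs momentum:
ΔxΔp ≥ ℏ/2

When we measure position with precision Δx, we necessarily introduce a momentum uncertainty:
Δp ≥ ℏ/(2Δx)
Δp_min = (1.055e-34 J·s) / (2 × 2.380e-09 m)
Δp_min = 2.215e-26 kg·m/s

The more precisely we measure position, the greater the momentum disturbance.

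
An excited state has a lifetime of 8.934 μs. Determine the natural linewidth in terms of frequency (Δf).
8.907 kHz

Using the energy-time uncertainty principle and E = hf:
ΔEΔt ≥ ℏ/2
hΔf·Δt ≥ ℏ/2

The minimum frequency uncertainty is:
Δf = ℏ/(2hτ) = 1/(4πτ)
Δf = 1/(4π × 8.934e-06 s)
Δf = 8.907e+03 Hz = 8.907 kHz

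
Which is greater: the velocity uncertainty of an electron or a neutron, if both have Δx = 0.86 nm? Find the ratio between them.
The electron has the larger minimum velocity uncertainty, by a ratio of 1838.7.

For both particles, Δp_min = ℏ/(2Δx) = 6.131e-26 kg·m/s (same for both).

The velocity uncertainty is Δv = Δp/m:
- electron: Δv = 6.131e-26 / 9.109e-31 = 6.731e+04 m/s = 67.307 km/s
- neutron: Δv = 6.131e-26 / 1.675e-27 = 3.661e+01 m/s = 36.606 m/s

Ratio: 6.731e+04 / 3.661e+01 = 1838.7

The lighter particle has larger velocity uncertainty because Δv ∝ 1/m.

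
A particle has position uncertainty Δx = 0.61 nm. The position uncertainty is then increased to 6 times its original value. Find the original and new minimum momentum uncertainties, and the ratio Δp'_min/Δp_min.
Original Δp_min = 8.644 × 10^-26 kg·m/s; new Δp'_min = 1.441 × 10^-26 kg·m/s; ratio Δp'_min/Δp_min = 1/6.

From the uncertainty principle ΔxΔp ≥ ℏ/2, the minimum momentum uncertainty is Δp_min = ℏ/(2Δx).

Original (Δx = 0.61 nm = 6.100e-10 m):
Δp_min = (1.055e-34 J·s)/(2 × 6.100e-10 m) = 8.644e-26 kg·m/s

When Δx → 6Δx:
Δp'_min = ℏ/(2 × 6Δx) = (1/6) × ℏ/(2Δx) = (1/6) × Δp_min
Δp'_min = 1/6 × 8.644e-26 kg·m/s = 1.441e-26 kg·m/s

Since Δp_min ∝ 1/Δx, when Δx is increased to 6 times its original value, Δp_min decreases to 1/6 of its original value.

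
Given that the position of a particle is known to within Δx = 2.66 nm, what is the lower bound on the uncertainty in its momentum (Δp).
1.982 × 10^-26 kg·m/s

Using the Heisenberg uncertainty principle:
ΔxΔp ≥ ℏ/2

The minimum uncertainty in momentum is:
Δp_min = ℏ/(2Δx)
Δp_min = (1.055e-34 J·s) / (2 × 2.660e-09 m)
Δp_min = 1.982e-26 kg·m/s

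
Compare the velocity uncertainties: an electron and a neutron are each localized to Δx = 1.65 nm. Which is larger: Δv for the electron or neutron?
The electron has the larger minimum velocity uncertainty, by a ratio of 1838.7.

For both particles, Δp_min = ℏ/(2Δx) = 3.196e-26 kg·m/s (same for both).

The velocity uncertainty is Δv = Δp/m:
- electron: Δv = 3.196e-26 / 9.109e-31 = 3.508e+04 m/s = 35.081 km/s
- neutron: Δv = 3.196e-26 / 1.675e-27 = 1.908e+01 m/s = 19.079 m/s

Ratio: 3.508e+04 / 1.908e+01 = 1838.7

The lighter particle has larger velocity uncertainty because Δv ∝ 1/m.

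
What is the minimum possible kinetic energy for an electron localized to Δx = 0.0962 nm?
1.029 eV

Localizing a particle requires giving it sufficient momentum uncertainty:

1. From uncertainty principle: Δp ≥ ℏ/(2Δx)
   Δp_min = (1.055e-34 J·s) / (2 × 9.620e-11 m)
   Δp_min = 5.481e-25 kg·m/s

2. This momentum uncertainty corresponds to kinetic energy:
   KE ≈ (Δp)²/(2m) = (5.481e-25)²/(2 × 9.109e-31 kg)
   KE = 1.649e-19 J = 1.029 eV

Tighter localization requires more energy.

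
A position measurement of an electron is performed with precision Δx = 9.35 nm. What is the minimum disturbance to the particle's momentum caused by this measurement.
5.639 × 10^-27 kg·m/s

The uncertainty principle implies that measuring position disturbs momentum:
ΔxΔp ≥ ℏ/2

When we measure position with precision Δx, we necessarily introduce a momentum uncertainty:
Δp ≥ ℏ/(2Δx)
Δp_min = (1.055e-34 J·s) / (2 × 9.350e-09 m)
Δp_min = 5.639e-27 kg·m/s

The more precisely we measure position, the greater the momentum disturbance.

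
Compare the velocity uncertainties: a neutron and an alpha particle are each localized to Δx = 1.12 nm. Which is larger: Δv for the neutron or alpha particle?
The neutron has the larger minimum velocity uncertainty, by a ratio of 4.0.

For both particles, Δp_min = ℏ/(2Δx) = 4.708e-26 kg·m/s (same for both).

The velocity uncertainty is Δv = Δp/m:
- neutron: Δv = 4.708e-26 / 1.675e-27 = 2.811e+01 m/s = 28.108 m/s
- alpha particle: Δv = 4.708e-26 / 6.645e-27 = 7.085e+00 m/s = 7.085 m/s

Ratio: 2.811e+01 / 7.085e+00 = 4.0

The lighter particle has larger velocity uncertainty because Δv ∝ 1/m.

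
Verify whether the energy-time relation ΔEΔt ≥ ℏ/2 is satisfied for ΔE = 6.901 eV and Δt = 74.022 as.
Yes, it satisfies the uncertainty relation.

Calculate the product ΔEΔt:
ΔE = 6.901 eV = 1.106e-18 J
ΔEΔt = (1.106e-18 J) × (7.402e-17 s)
ΔEΔt = 8.184e-35 J·s

Compare to the minimum allowed value ℏ/2:
ℏ/2 = 5.273e-35 J·s

Since ΔEΔt = 8.184e-35 J·s ≥ 5.273e-35 J·s = ℏ/2,
this satisfies the uncertainty relation.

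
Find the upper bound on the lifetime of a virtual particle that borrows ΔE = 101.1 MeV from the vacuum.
3.255 ys

Using the energy-time uncertainty principle:
ΔEΔt ≥ ℏ/2

For a virtual particle borrowing energy ΔE, the maximum lifetime is:
Δt_max = ℏ/(2ΔE)

Converting energy:
ΔE = 101.1 MeV = 1.620e-11 J

Δt_max = (1.055e-34 J·s) / (2 × 1.620e-11 J)
Δt_max = 3.255e-24 s = 3.255 ys

Virtual particles with higher borrowed energy exist for shorter times.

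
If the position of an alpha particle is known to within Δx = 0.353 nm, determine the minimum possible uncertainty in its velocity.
22.480 m/s

Using the Heisenberg uncertainty principle and Δp = mΔv:
ΔxΔp ≥ ℏ/2
Δx(mΔv) ≥ ℏ/2

The minimum uncertainty in velocity is:
Δv_min = ℏ/(2mΔx)
Δv_min = (1.055e-34 J·s) / (2 × 6.645e-27 kg × 3.530e-10 m)
Δv_min = 2.248e+01 m/s = 22.480 m/s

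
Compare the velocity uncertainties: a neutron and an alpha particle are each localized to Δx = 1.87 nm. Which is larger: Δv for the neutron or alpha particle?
The neutron has the larger minimum velocity uncertainty, by a ratio of 4.0.

For both particles, Δp_min = ℏ/(2Δx) = 2.820e-26 kg·m/s (same for both).

The velocity uncertainty is Δv = Δp/m:
- neutron: Δv = 2.820e-26 / 1.675e-27 = 1.683e+01 m/s = 16.835 m/s
- alpha particle: Δv = 2.820e-26 / 6.645e-27 = 4.244e+00 m/s = 4.244 m/s

Ratio: 1.683e+01 / 4.244e+00 = 4.0

The lighter particle has larger velocity uncertainty because Δv ∝ 1/m.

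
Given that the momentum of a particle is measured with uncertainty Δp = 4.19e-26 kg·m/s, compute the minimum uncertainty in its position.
1.258 nm

Using the Heisenberg uncertainty principle:
ΔxΔp ≥ ℏ/2

The minimum uncertainty in position is:
Δx_min = ℏ/(2Δp)
Δx_min = (1.055e-34 J·s) / (2 × 4.190e-26 kg·m/s)
Δx_min = 1.258e-09 m = 1.258 nm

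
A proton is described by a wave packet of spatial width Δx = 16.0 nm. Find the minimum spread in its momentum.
3.296 × 10^-27 kg·m/s

For a wave packet, the spatial width Δx and momentum spread Δp are related by the uncertainty principle:
ΔxΔp ≥ ℏ/2

The minimum momentum spread is:
Δp_min = ℏ/(2Δx)
Δp_min = (1.055e-34 J·s) / (2 × 1.600e-08 m)
Δp_min = 3.296e-27 kg·m/s

A wave packet cannot have both a well-defined position and well-defined momentum.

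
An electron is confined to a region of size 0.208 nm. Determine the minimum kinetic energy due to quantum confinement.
220.159 meV

Using the uncertainty principle:

1. Position uncertainty: Δx ≈ 2.080e-10 m
2. Minimum momentum uncertainty: Δp = ℏ/(2Δx) = 2.535e-25 kg·m/s
3. Minimum kinetic energy:
   KE = (Δp)²/(2m) = (2.535e-25)²/(2 × 9.109e-31 kg)
   KE = 3.527e-20 J = 220.159 meV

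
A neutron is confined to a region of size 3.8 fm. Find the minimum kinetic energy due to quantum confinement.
358.747 keV

Using the uncertainty principle:

1. Position uncertainty: Δx ≈ 3.800e-15 m
2. Minimum momentum uncertainty: Δp = ℏ/(2Δx) = 1.388e-20 kg·m/s
3. Minimum kinetic energy:
   KE = (Δp)²/(2m) = (1.388e-20)²/(2 × 1.675e-27 kg)
   KE = 5.748e-14 J = 358.747 keV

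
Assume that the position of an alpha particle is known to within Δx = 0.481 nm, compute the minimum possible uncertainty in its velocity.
16.498 m/s

Using the Heisenberg uncertainty principle and Δp = mΔv:
ΔxΔp ≥ ℏ/2
Δx(mΔv) ≥ ℏ/2

The minimum uncertainty in velocity is:
Δv_min = ℏ/(2mΔx)
Δv_min = (1.055e-34 J·s) / (2 × 6.645e-27 kg × 4.810e-10 m)
Δv_min = 1.650e+01 m/s = 16.498 m/s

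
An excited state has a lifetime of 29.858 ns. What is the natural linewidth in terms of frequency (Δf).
2.665 MHz

Using the energy-time uncertainty principle and E = hf:
ΔEΔt ≥ ℏ/2
hΔf·Δt ≥ ℏ/2

The minimum frequency uncertainty is:
Δf = ℏ/(2hτ) = 1/(4πτ)
Δf = 1/(4π × 2.986e-08 s)
Δf = 2.665e+06 Hz = 2.665 MHz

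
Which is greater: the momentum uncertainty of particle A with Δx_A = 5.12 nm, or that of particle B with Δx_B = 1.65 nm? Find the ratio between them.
Particle B has the larger minimum momentum uncertainty, by a factor of 3.10.

For each particle, the minimum momentum uncertainty is Δp_min = ℏ/(2Δx):

Particle A: Δp_A = ℏ/(2×5.120e-09 m) = 1.030e-26 kg·m/s
Particle B: Δp_B = ℏ/(2×1.650e-09 m) = 3.196e-26 kg·m/s

Ratio: Δp_B/Δp_A = 3.10

Since Δp_min ∝ 1/Δx, the particle with smaller position uncertainty (B) has larger momentum uncertainty.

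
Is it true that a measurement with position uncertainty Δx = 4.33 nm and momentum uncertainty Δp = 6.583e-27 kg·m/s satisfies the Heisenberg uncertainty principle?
No, it violates the uncertainty principle (impossible measurement).

Calculate the product ΔxΔp:
ΔxΔp = (4.330e-09 m) × (6.583e-27 kg·m/s)
ΔxΔp = 2.850e-35 J·s

Compare to the minimum allowed value ℏ/2:
ℏ/2 = 5.273e-35 J·s

Since ΔxΔp = 2.850e-35 J·s < 5.273e-35 J·s = ℏ/2,
the measurement violates the uncertainty principle.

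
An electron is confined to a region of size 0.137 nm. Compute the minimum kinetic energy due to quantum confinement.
507.483 meV

Using the uncertainty principle:

1. Position uncertainty: Δx ≈ 1.370e-10 m
2. Minimum momentum uncertainty: Δp = ℏ/(2Δx) = 3.849e-25 kg·m/s
3. Minimum kinetic energy:
   KE = (Δp)²/(2m) = (3.849e-25)²/(2 × 9.109e-31 kg)
   KE = 8.131e-20 J = 507.483 meV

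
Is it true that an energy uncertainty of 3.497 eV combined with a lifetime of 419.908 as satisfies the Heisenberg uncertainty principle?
Yes, it satisfies the uncertainty relation.

Calculate the product ΔEΔt:
ΔE = 3.497 eV = 5.603e-19 J
ΔEΔt = (5.603e-19 J) × (4.199e-16 s)
ΔEΔt = 2.353e-34 J·s

Compare to the minimum allowed value ℏ/2:
ℏ/2 = 5.273e-35 J·s

Since ΔEΔt = 2.353e-34 J·s ≥ 5.273e-35 J·s = ℏ/2,
this satisfies the uncertainty relation.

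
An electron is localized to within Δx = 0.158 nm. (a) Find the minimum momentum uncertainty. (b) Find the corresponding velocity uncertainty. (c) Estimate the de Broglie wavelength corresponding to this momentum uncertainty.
(a) Δp_min = 3.337 × 10^-25 kg·m/s
(b) Δv_min = 366.353 km/s
(c) λ_dB = 1.985 nm

Step-by-step:

(a) From the uncertainty principle:
Δp_min = ℏ/(2Δx) = (1.055e-34 J·s)/(2 × 1.580e-10 m) = 3.337e-25 kg·m/s

(b) The velocity uncertainty:
Δv = Δp/m = (3.337e-25 kg·m/s)/(9.109e-31 kg) = 3.664e+05 m/s = 366.353 km/s

(c) The de Broglie wavelength for this momentum:
λ = h/p = (6.626e-34 J·s)/(3.337e-25 kg·m/s) = 1.985e-09 m = 1.985 nm

Note: The de Broglie wavelength is comparable to the localization size, as expected from wave-particle duality.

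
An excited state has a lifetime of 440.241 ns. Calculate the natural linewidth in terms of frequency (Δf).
180.759 kHz

Using the energy-time uncertainty principle and E = hf:
ΔEΔt ≥ ℏ/2
hΔf·Δt ≥ ℏ/2

The minimum frequency uncertainty is:
Δf = ℏ/(2hτ) = 1/(4πτ)
Δf = 1/(4π × 4.402e-07 s)
Δf = 1.808e+05 Hz = 180.759 kHz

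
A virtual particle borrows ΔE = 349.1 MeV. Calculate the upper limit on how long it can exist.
9.427 × 10^-25 s

Using the energy-time uncertainty principle:
ΔEΔt ≥ ℏ/2

For a virtual particle borrowing energy ΔE, the maximum lifetime is:
Δt_max = ℏ/(2ΔE)

Converting energy:
ΔE = 349.1 MeV = 5.593e-11 J

Δt_max = (1.055e-34 J·s) / (2 × 5.593e-11 J)
Δt_max = 9.427e-25 s = 9.427 × 10^-25 s

Virtual particles with higher borrowed energy exist for shorter times.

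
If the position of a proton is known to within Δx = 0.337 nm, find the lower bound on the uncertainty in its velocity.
93.545 m/s

Using the Heisenberg uncertainty principle and Δp = mΔv:
ΔxΔp ≥ ℏ/2
Δx(mΔv) ≥ ℏ/2

The minimum uncertainty in velocity is:
Δv_min = ℏ/(2mΔx)
Δv_min = (1.055e-34 J·s) / (2 × 1.673e-27 kg × 3.370e-10 m)
Δv_min = 9.354e+01 m/s = 93.545 m/s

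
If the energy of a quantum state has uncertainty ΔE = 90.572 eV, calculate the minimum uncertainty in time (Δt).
3.634 as

Using the energy-time uncertainty principle:
ΔEΔt ≥ ℏ/2

The minimum uncertainty in time is:
Δt_min = ℏ/(2ΔE)
Δt_min = (1.055e-34 J·s) / (2 × 1.451e-17 J)
Δt_min = 3.634e-18 s = 3.634 as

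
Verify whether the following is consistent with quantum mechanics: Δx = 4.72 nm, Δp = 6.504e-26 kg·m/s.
Yes, it satisfies the uncertainty principle.

Calculate the product ΔxΔp:
ΔxΔp = (4.720e-09 m) × (6.504e-26 kg·m/s)
ΔxΔp = 3.070e-34 J·s

Compare to the minimum allowed value ℏ/2:
ℏ/2 = 5.273e-35 J·s

Since ΔxΔp = 3.070e-34 J·s ≥ 5.273e-35 J·s = ℏ/2,
the measurement satisfies the uncertainty principle.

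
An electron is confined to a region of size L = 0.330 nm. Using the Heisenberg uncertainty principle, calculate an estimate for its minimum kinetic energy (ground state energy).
87.465 meV

Using the uncertainty principle to estimate ground state energy:

1. The position uncertainty is approximately the confinement size:
   Δx ≈ L = 3.300e-10 m

2. From ΔxΔp ≥ ℏ/2, the minimum momentum uncertainty is:
   Δp ≈ ℏ/(2L) = 1.598e-25 kg·m/s

3. The kinetic energy is approximately:
   KE ≈ (Δp)²/(2m) = (1.598e-25)²/(2 × 9.109e-31 kg)
   KE ≈ 1.401e-20 J = 87.465 meV

This is an order-of-magnitude estimate of the ground state energy.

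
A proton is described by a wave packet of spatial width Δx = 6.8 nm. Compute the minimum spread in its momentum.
7.754 × 10^-27 kg·m/s

For a wave packet, the spatial width Δx and momentum spread Δp are related by the uncertainty principle:
ΔxΔp ≥ ℏ/2

The minimum momentum spread is:
Δp_min = ℏ/(2Δx)
Δp_min = (1.055e-34 J·s) / (2 × 6.800e-09 m)
Δp_min = 7.754e-27 kg·m/s

A wave packet cannot have both a well-defined position and well-defined momentum.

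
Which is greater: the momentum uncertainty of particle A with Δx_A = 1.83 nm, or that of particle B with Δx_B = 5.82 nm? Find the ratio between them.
Particle A has the larger minimum momentum uncertainty, by a factor of 3.18.

For each particle, the minimum momentum uncertainty is Δp_min = ℏ/(2Δx):

Particle A: Δp_A = ℏ/(2×1.830e-09 m) = 2.881e-26 kg·m/s
Particle B: Δp_B = ℏ/(2×5.820e-09 m) = 9.060e-27 kg·m/s

Ratio: Δp_A/Δp_B = 3.18

Since Δp_min ∝ 1/Δx, the particle with smaller position uncertainty (A) has larger momentum uncertainty.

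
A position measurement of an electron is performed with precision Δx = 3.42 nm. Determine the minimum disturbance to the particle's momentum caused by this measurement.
1.542 × 10^-26 kg·m/s

The uncertainty principle implies that measuring position disturbs momentum:
ΔxΔp ≥ ℏ/2

When we measure position with precision Δx, we necessarily introduce a momentum uncertainty:
Δp ≥ ℏ/(2Δx)
Δp_min = (1.055e-34 J·s) / (2 × 3.420e-09 m)
Δp_min = 1.542e-26 kg·m/s

The more precisely we measure position, the greater the momentum disturbance.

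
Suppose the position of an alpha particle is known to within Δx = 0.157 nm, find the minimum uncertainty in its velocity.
50.545 m/s

Using the Heisenberg uncertainty principle and Δp = mΔv:
ΔxΔp ≥ ℏ/2
Δx(mΔv) ≥ ℏ/2

The minimum uncertainty in velocity is:
Δv_min = ℏ/(2mΔx)
Δv_min = (1.055e-34 J·s) / (2 × 6.645e-27 kg × 1.570e-10 m)
Δv_min = 5.054e+01 m/s = 50.545 m/s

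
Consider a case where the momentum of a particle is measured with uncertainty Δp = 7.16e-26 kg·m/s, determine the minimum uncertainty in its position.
736.433 pm

Using the Heisenberg uncertainty principle:
ΔxΔp ≥ ℏ/2

The minimum uncertainty in position is:
Δx_min = ℏ/(2Δp)
Δx_min = (1.055e-34 J·s) / (2 × 7.160e-26 kg·m/s)
Δx_min = 7.364e-10 m = 736.433 pm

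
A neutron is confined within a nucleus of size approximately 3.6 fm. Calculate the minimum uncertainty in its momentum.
1.465 × 10^-20 kg·m/s

Using the Heisenberg uncertainty principle:
ΔxΔp ≥ ℏ/2

With Δx ≈ L = 3.600e-15 m (the confinement size):
Δp_min = ℏ/(2Δx)
Δp_min = (1.055e-34 J·s) / (2 × 3.600e-15 m)
Δp_min = 1.465e-20 kg·m/s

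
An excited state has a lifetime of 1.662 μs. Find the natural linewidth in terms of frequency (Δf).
47.881 kHz

Using the energy-time uncertainty principle and E = hf:
ΔEΔt ≥ ℏ/2
hΔf·Δt ≥ ℏ/2

The minimum frequency uncertainty is:
Δf = ℏ/(2hτ) = 1/(4πτ)
Δf = 1/(4π × 1.662e-06 s)
Δf = 4.788e+04 Hz = 47.881 kHz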